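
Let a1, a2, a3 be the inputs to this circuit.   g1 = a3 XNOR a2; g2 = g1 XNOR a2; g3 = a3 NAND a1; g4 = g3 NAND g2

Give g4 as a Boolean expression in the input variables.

g1 = a3 XNOR a2
g2 = g1 XNOR a2 = (a3 XNOR a2) XNOR a2
g3 = a3 NAND a1
g4 = g3 NAND g2 = (a3 NAND a1) NAND ((a3 XNOR a2) XNOR a2)

(a3 NAND a1) NAND ((a3 XNOR a2) XNOR a2)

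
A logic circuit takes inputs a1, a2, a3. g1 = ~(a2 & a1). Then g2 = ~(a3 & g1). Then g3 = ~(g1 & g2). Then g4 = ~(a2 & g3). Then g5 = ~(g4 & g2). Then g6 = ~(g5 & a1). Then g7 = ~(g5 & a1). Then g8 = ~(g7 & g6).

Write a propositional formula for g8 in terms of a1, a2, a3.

~((~((~((~(a2 & (~((~(a2 & a1)) & (~(a3 & (~(a2 & a1)))))))) & (~(a3 & (~(a2 & a1)))))) & a1)) & (~((~((~(a2 & (~((~(a2 & a1)) & (~(a3 & (~(a2 & a1)))))))) & (~(a3 & (~(a2 & a1)))))) & a1)))

g1 = ~(a2 & a1)
g2 = ~(a3 & g1) = ~(a3 & (~(a2 & a1)))
g3 = ~(g1 & g2) = ~((~(a2 & a1)) & (~(a3 & (~(a2 & a1)))))
g4 = ~(a2 & g3) = ~(a2 & (~((~(a2 & a1)) & (~(a3 & (~(a2 & a1)))))))
g5 = ~(g4 & g2) = ~((~(a2 & (~((~(a2 & a1)) & (~(a3 & (~(a2 & a1)))))))) & (~(a3 & (~(a2 & a1)))))
g6 = ~(g5 & a1) = ~((~((~(a2 & (~((~(a2 & a1)) & (~(a3 & (~(a2 & a1)))))))) & (~(a3 & (~(a2 & a1)))))) & a1)
g7 = ~(g5 & a1) = ~((~((~(a2 & (~((~(a2 & a1)) & (~(a3 & (~(a2 & a1)))))))) & (~(a3 & (~(a2 & a1)))))) & a1)
g8 = ~(g7 & g6) = ~((~((~((~(a2 & (~((~(a2 & a1)) & (~(a3 & (~(a2 & a1)))))))) & (~(a3 & (~(a2 & a1)))))) & a1)) & (~((~((~(a2 & (~((~(a2 & a1)) & (~(a3 & (~(a2 & a1)))))))) & (~(a3 & (~(a2 & a1)))))) & a1)))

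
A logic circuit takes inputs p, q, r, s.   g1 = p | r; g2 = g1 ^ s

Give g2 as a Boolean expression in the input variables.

g1 = p | r
g2 = g1 ^ s = (p | r) ^ s

(p | r) ^ s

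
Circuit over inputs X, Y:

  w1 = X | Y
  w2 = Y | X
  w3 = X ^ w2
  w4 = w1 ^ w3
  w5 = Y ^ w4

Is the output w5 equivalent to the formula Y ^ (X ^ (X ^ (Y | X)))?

w1 = X | Y
w2 = Y | X
w3 = X ^ w2 = X ^ (Y | X)
w4 = w1 ^ w3 = (X | Y) ^ (X ^ (Y | X))
w5 = Y ^ w4 = Y ^ ((X | Y) ^ (X ^ (Y | X)))
At X=0, Y=1: circuit gives 1, formula gives 0.

No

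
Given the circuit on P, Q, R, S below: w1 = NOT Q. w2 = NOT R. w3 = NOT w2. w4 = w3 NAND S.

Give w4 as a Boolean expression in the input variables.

NOT NOT R NAND S

w2 = NOT R
w3 = NOT w2 = NOT NOT R
w4 = w3 NAND S = NOT NOT R NAND S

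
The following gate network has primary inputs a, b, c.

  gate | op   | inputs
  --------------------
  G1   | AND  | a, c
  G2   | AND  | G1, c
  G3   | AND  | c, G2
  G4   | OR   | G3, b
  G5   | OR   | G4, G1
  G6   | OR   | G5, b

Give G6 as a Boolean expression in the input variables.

(((c AND ((a AND c) AND c)) OR b) OR (a AND c)) OR b

G1 = a AND c
G2 = G1 AND c = (a AND c) AND c
G3 = c AND G2 = c AND ((a AND c) AND c)
G4 = G3 OR b = (c AND ((a AND c) AND c)) OR b
G5 = G4 OR G1 = ((c AND ((a AND c) AND c)) OR b) OR (a AND c)
G6 = G5 OR b = (((c AND ((a AND c) AND c)) OR b) OR (a AND c)) OR b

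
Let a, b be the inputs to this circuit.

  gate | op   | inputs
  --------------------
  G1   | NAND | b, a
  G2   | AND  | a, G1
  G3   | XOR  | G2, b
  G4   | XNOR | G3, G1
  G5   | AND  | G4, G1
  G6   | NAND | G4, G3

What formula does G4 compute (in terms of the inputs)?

((a AND (b NAND a)) XOR b) XNOR (b NAND a)

G1 = b NAND a
G2 = a AND G1 = a AND (b NAND a)
G3 = G2 XOR b = (a AND (b NAND a)) XOR b
G4 = G3 XNOR G1 = ((a AND (b NAND a)) XOR b) XNOR (b NAND a)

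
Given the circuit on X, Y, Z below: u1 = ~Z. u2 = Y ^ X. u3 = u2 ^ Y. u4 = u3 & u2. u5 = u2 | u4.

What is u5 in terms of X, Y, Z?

(Y ^ X) | (((Y ^ X) ^ Y) & (Y ^ X))

u2 = Y ^ X
u3 = u2 ^ Y = (Y ^ X) ^ Y
u4 = u3 & u2 = ((Y ^ X) ^ Y) & (Y ^ X)
u5 = u2 | u4 = (Y ^ X) | (((Y ^ X) ^ Y) & (Y ^ X))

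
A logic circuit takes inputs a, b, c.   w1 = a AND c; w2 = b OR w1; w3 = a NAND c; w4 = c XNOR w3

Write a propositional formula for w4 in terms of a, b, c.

c XNOR (a NAND c)

w3 = a NAND c
w4 = c XNOR w3 = c XNOR (a NAND c)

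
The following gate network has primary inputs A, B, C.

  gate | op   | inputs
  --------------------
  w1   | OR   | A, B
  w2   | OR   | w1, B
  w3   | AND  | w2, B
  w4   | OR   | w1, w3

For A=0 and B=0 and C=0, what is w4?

0

w1 = 0 OR 0 = 0
w2 = 0 OR 0 = 0
w3 = 0 AND 0 = 0
w4 = 0 OR 0 = 0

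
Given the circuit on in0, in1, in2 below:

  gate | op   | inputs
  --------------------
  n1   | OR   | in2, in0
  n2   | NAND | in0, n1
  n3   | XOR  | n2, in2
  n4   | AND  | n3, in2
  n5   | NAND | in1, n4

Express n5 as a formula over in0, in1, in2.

in1 NAND (((in0 NAND (in2 OR in0)) XOR in2) AND in2)

n1 = in2 OR in0
n2 = in0 NAND n1 = in0 NAND (in2 OR in0)
n3 = n2 XOR in2 = (in0 NAND (in2 OR in0)) XOR in2
n4 = n3 AND in2 = ((in0 NAND (in2 OR in0)) XOR in2) AND in2
n5 = in1 NAND n4 = in1 NAND (((in0 NAND (in2 OR in0)) XOR in2) AND in2)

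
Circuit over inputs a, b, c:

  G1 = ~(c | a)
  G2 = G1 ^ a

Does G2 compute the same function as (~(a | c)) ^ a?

Yes

G1 = ~(c | a)
G2 = G1 ^ a = (~(c | a)) ^ a
At a=0, b=0, c=1: circuit gives 0, formula gives 0.
At a=0, b=0, c=0: circuit gives 1, formula gives 1.
Agrees on all 8 inputs.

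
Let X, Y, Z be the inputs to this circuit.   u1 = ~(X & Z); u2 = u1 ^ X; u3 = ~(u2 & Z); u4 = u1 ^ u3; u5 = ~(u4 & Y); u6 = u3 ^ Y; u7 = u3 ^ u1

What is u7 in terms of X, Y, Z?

(~(((~(X & Z)) ^ X) & Z)) ^ (~(X & Z))

u1 = ~(X & Z)
u2 = u1 ^ X = (~(X & Z)) ^ X
u3 = ~(u2 & Z) = ~(((~(X & Z)) ^ X) & Z)
u7 = u3 ^ u1 = (~(((~(X & Z)) ^ X) & Z)) ^ (~(X & Z))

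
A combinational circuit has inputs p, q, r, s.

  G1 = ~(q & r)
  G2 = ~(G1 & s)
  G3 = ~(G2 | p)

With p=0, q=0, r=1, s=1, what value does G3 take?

G1 = ~(0 & 1) = 1
G2 = ~(1 & 1) = 0
G3 = ~(0 | 0) = 1

1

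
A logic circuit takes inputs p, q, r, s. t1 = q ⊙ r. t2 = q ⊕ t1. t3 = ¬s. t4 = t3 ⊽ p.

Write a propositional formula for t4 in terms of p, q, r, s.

¬s ⊽ p

t3 = ¬s
t4 = t3 ⊽ p = ¬s ⊽ p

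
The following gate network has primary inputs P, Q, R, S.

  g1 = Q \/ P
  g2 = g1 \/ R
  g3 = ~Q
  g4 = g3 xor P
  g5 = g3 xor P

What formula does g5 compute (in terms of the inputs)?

g3 = ~Q
g5 = g3 xor P = ~Q xor P

~Q xor P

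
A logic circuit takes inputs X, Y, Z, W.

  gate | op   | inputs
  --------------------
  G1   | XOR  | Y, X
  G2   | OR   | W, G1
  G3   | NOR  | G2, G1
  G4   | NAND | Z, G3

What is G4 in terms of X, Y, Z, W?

G1 = Y XOR X
G2 = W OR G1 = W OR (Y XOR X)
G3 = G2 NOR G1 = (W OR (Y XOR X)) NOR (Y XOR X)
G4 = Z NAND G3 = Z NAND ((W OR (Y XOR X)) NOR (Y XOR X))

Z NAND ((W OR (Y XOR X)) NOR (Y XOR X))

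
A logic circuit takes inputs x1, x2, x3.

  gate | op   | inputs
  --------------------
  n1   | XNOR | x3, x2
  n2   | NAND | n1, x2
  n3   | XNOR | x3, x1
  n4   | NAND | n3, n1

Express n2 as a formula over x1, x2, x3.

(x3 XNOR x2) NAND x2

n1 = x3 XNOR x2
n2 = n1 NAND x2 = (x3 XNOR x2) NAND x2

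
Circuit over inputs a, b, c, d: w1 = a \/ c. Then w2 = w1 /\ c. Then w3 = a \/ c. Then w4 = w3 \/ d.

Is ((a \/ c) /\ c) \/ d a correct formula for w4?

No

w3 = a \/ c
w4 = w3 \/ d = (a \/ c) \/ d
At a=1, b=0, c=0, d=0: circuit gives 1, formula gives 0.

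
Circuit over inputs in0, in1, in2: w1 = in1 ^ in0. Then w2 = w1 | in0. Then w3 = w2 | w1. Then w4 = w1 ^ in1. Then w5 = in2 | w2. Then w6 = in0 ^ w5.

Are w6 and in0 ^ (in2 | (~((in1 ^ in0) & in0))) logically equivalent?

No

w1 = in1 ^ in0
w2 = w1 | in0 = (in1 ^ in0) | in0
w5 = in2 | w2 = in2 | ((in1 ^ in0) | in0)
w6 = in0 ^ w5 = in0 ^ (in2 | ((in1 ^ in0) | in0))
At in0=0, in1=0, in2=0: circuit gives 0, formula gives 1.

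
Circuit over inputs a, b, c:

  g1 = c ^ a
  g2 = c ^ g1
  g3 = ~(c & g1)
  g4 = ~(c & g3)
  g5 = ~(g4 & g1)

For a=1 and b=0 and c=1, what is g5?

g1 = 1 ^ 1 = 0
g3 = ~(1 & 0) = 1
g4 = ~(1 & 1) = 0
g5 = ~(0 & 0) = 1

1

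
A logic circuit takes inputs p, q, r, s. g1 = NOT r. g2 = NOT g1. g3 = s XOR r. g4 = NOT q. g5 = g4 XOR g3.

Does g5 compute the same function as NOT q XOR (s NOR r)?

No

g3 = s XOR r
g4 = NOT q
g5 = g4 XOR g3 = NOT q XOR (s XOR r)
At p=0, q=0, r=0, s=0: circuit gives 1, formula gives 0.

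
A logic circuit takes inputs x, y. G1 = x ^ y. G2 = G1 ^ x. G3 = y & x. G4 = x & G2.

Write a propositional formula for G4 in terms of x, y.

x & ((x ^ y) ^ x)

G1 = x ^ y
G2 = G1 ^ x = (x ^ y) ^ x
G4 = x & G2 = x & ((x ^ y) ^ x)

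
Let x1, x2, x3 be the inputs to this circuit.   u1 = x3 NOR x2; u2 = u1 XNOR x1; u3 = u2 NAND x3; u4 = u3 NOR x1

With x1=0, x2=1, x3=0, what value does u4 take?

u1 = 0 NOR 1 = 0
u2 = 0 XNOR 0 = 1
u3 = 1 NAND 0 = 1
u4 = 1 NOR 0 = 0

0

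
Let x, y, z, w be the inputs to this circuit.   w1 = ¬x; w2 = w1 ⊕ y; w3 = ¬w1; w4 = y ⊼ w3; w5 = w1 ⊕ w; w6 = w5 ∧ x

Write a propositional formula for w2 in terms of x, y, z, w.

¬x ⊕ y

w1 = ¬x
w2 = w1 ⊕ y = ¬x ⊕ y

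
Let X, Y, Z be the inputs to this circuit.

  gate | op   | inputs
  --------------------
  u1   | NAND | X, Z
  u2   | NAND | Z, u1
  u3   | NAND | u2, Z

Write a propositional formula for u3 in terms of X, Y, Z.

u1 = X NAND Z
u2 = Z NAND u1 = Z NAND (X NAND Z)
u3 = u2 NAND Z = (Z NAND (X NAND Z)) NAND Z

(Z NAND (X NAND Z)) NAND Z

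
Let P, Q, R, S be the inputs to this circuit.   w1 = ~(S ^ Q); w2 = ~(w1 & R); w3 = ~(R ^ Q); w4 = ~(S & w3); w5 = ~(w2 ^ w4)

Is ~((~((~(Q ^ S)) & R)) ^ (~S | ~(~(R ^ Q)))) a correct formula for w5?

w1 = ~(S ^ Q)
w2 = ~(w1 & R) = ~((~(S ^ Q)) & R)
w3 = ~(R ^ Q)
w4 = ~(S & w3) = ~(S & (~(R ^ Q)))
w5 = ~(w2 ^ w4) = ~((~((~(S ^ Q)) & R)) ^ (~(S & (~(R ^ Q)))))
At P=0, Q=0, R=0, S=1: circuit gives 0, formula gives 0.
At P=0, Q=0, R=0, S=0: circuit gives 1, formula gives 1.
Agrees on all 16 inputs.

Yes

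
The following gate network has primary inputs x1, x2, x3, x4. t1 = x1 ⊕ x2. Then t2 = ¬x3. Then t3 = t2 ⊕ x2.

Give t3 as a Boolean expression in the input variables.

t2 = ¬x3
t3 = t2 ⊕ x2 = ¬x3 ⊕ x2

¬x3 ⊕ x2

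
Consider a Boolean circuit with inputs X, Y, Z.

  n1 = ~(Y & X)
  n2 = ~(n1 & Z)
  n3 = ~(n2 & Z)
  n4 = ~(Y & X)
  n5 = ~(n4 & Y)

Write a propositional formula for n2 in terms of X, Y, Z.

n1 = ~(Y & X)
n2 = ~(n1 & Z) = ~((~(Y & X)) & Z)

~((~(Y & X)) & Z)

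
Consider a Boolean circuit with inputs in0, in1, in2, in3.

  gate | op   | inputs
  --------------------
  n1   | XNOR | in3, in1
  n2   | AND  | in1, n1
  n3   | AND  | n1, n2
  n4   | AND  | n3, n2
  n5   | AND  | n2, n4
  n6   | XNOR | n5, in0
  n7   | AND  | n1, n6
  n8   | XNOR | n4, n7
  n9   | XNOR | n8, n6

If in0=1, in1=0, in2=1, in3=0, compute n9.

0

n1 = 0 XNOR 0 = 1
n2 = 0 AND 1 = 0
n3 = 1 AND 0 = 0
n4 = 0 AND 0 = 0
n5 = 0 AND 0 = 0
n6 = 0 XNOR 1 = 0
n7 = 1 AND 0 = 0
n8 = 0 XNOR 0 = 1
n9 = 1 XNOR 0 = 0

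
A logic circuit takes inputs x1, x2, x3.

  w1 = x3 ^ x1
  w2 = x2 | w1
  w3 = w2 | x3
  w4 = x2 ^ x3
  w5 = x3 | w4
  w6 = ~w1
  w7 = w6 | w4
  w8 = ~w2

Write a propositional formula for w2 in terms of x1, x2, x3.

x2 | (x3 ^ x1)

w1 = x3 ^ x1
w2 = x2 | w1 = x2 | (x3 ^ x1)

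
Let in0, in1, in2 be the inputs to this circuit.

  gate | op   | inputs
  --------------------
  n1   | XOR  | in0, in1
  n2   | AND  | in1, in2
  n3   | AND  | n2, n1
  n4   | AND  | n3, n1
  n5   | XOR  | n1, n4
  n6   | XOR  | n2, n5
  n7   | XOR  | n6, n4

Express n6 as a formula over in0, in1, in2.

(in1 AND in2) XOR ((in0 XOR in1) XOR (((in1 AND in2) AND (in0 XOR in1)) AND (in0 XOR in1)))

n1 = in0 XOR in1
n2 = in1 AND in2
n3 = n2 AND n1 = (in1 AND in2) AND (in0 XOR in1)
n4 = n3 AND n1 = ((in1 AND in2) AND (in0 XOR in1)) AND (in0 XOR in1)
n5 = n1 XOR n4 = (in0 XOR in1) XOR (((in1 AND in2) AND (in0 XOR in1)) AND (in0 XOR in1))
n6 = n2 XOR n5 = (in1 AND in2) XOR ((in0 XOR in1) XOR (((in1 AND in2) AND (in0 XOR in1)) AND (in0 XOR in1)))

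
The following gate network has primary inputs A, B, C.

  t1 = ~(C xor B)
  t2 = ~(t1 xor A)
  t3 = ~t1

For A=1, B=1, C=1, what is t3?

t1 = ~(1 xor 1) = 1
t3 = ~1 = 0

0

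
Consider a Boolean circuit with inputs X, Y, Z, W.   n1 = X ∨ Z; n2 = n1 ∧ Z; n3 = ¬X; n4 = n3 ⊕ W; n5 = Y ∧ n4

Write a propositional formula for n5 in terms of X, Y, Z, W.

Y ∧ (¬X ⊕ W)

n3 = ¬X
n4 = n3 ⊕ W = ¬X ⊕ W
n5 = Y ∧ n4 = Y ∧ (¬X ⊕ W)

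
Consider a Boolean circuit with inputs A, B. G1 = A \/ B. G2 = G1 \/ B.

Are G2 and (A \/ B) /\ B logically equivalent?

G1 = A \/ B
G2 = G1 \/ B = (A \/ B) \/ B
At A=1, B=0: circuit gives 1, formula gives 0.

No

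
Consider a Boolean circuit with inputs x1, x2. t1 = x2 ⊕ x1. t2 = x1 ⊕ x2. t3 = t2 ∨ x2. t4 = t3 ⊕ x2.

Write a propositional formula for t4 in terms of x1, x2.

t2 = x1 ⊕ x2
t3 = t2 ∨ x2 = (x1 ⊕ x2) ∨ x2
t4 = t3 ⊕ x2 = ((x1 ⊕ x2) ∨ x2) ⊕ x2

((x1 ⊕ x2) ∨ x2) ⊕ x2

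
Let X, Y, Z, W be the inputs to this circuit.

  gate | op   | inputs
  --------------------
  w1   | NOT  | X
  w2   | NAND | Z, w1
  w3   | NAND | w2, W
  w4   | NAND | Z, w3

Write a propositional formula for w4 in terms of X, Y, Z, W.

Z NAND ((Z NAND NOT X) NAND W)

w1 = NOT X
w2 = Z NAND w1 = Z NAND NOT X
w3 = w2 NAND W = (Z NAND NOT X) NAND W
w4 = Z NAND w3 = Z NAND ((Z NAND NOT X) NAND W)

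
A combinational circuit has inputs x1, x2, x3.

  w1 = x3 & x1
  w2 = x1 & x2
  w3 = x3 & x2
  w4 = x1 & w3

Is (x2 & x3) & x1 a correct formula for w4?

w3 = x3 & x2
w4 = x1 & w3 = x1 & (x3 & x2)
At x1=0, x2=0, x3=0: circuit gives 0, formula gives 0.
At x1=1, x2=1, x3=1: circuit gives 1, formula gives 1.
Agrees on all 8 inputs.

Yes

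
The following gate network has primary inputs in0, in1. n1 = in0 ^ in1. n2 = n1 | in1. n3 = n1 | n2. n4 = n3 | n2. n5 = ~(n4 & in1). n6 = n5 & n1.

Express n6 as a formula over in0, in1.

n1 = in0 ^ in1
n2 = n1 | in1 = (in0 ^ in1) | in1
n3 = n1 | n2 = (in0 ^ in1) | ((in0 ^ in1) | in1)
n4 = n3 | n2 = ((in0 ^ in1) | ((in0 ^ in1) | in1)) | ((in0 ^ in1) | in1)
n5 = ~(n4 & in1) = ~((((in0 ^ in1) | ((in0 ^ in1) | in1)) | ((in0 ^ in1) | in1)) & in1)
n6 = n5 & n1 = (~((((in0 ^ in1) | ((in0 ^ in1) | in1)) | ((in0 ^ in1) | in1)) & in1)) & (in0 ^ in1)

(~((((in0 ^ in1) | ((in0 ^ in1) | in1)) | ((in0 ^ in1) | in1)) & in1)) & (in0 ^ in1)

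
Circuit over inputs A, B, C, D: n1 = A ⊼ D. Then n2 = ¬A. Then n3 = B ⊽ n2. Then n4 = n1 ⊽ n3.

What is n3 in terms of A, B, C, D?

n2 = ¬A
n3 = B ⊽ n2 = B ⊽ ¬A

B ⊽ ¬A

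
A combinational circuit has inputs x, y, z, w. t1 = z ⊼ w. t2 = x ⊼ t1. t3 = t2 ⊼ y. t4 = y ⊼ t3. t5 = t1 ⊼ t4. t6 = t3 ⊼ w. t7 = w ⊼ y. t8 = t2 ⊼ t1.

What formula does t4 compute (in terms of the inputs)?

t1 = z ⊼ w
t2 = x ⊼ t1 = x ⊼ (z ⊼ w)
t3 = t2 ⊼ y = (x ⊼ (z ⊼ w)) ⊼ y
t4 = y ⊼ t3 = y ⊼ ((x ⊼ (z ⊼ w)) ⊼ y)

y ⊼ ((x ⊼ (z ⊼ w)) ⊼ y)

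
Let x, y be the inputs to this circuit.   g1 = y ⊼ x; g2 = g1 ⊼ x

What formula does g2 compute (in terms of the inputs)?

(y ⊼ x) ⊼ x

g1 = y ⊼ x
g2 = g1 ⊼ x = (y ⊼ x) ⊼ x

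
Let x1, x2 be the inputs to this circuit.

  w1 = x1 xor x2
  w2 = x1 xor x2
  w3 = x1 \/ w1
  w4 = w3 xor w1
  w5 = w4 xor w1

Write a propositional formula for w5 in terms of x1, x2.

w1 = x1 xor x2
w3 = x1 \/ w1 = x1 \/ (x1 xor x2)
w4 = w3 xor w1 = (x1 \/ (x1 xor x2)) xor (x1 xor x2)
w5 = w4 xor w1 = ((x1 \/ (x1 xor x2)) xor (x1 xor x2)) xor (x1 xor x2)

((x1 \/ (x1 xor x2)) xor (x1 xor x2)) xor (x1 xor x2)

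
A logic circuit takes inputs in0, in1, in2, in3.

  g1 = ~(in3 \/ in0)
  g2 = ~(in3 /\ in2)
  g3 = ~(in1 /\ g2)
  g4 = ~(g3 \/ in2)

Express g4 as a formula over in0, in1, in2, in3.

~((~(in1 /\ (~(in3 /\ in2)))) \/ in2)

g2 = ~(in3 /\ in2)
g3 = ~(in1 /\ g2) = ~(in1 /\ (~(in3 /\ in2)))
g4 = ~(g3 \/ in2) = ~((~(in1 /\ (~(in3 /\ in2)))) \/ in2)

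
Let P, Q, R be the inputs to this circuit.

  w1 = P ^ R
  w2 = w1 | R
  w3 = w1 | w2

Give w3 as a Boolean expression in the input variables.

(P ^ R) | ((P ^ R) | R)

w1 = P ^ R
w2 = w1 | R = (P ^ R) | R
w3 = w1 | w2 = (P ^ R) | ((P ^ R) | R)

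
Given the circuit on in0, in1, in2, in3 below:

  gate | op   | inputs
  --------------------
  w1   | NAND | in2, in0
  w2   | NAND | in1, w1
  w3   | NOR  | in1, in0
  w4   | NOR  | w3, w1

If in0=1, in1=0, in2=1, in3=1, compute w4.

w1 = 1 NAND 1 = 0
w3 = 0 NOR 1 = 0
w4 = 0 NOR 0 = 1

1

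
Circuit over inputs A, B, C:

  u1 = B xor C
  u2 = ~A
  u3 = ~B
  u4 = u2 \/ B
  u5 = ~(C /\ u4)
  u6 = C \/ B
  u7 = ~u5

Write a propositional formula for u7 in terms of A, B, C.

u2 = ~A
u4 = u2 \/ B = ~A \/ B
u5 = ~(C /\ u4) = ~(C /\ (~A \/ B))
u7 = ~u5 = ~(~(C /\ (~A \/ B)))

~(~(C /\ (~A \/ B)))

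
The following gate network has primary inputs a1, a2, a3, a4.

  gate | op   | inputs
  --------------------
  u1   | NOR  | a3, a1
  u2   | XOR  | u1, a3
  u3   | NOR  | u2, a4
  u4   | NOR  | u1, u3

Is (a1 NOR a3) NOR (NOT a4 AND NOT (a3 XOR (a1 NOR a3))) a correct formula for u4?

u1 = a3 NOR a1
u2 = u1 XOR a3 = (a3 NOR a1) XOR a3
u3 = u2 NOR a4 = ((a3 NOR a1) XOR a3) NOR a4
u4 = u1 NOR u3 = (a3 NOR a1) NOR (((a3 NOR a1) XOR a3) NOR a4)
At a1=0, a2=0, a3=0, a4=0: circuit gives 0, formula gives 0.
At a1=0, a2=0, a3=1, a4=0: circuit gives 1, formula gives 1.
Agrees on all 16 inputs.

Yes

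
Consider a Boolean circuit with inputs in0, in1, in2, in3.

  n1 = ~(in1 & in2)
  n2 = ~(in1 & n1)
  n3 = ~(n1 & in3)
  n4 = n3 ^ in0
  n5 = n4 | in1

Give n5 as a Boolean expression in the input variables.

((~((~(in1 & in2)) & in3)) ^ in0) | in1

n1 = ~(in1 & in2)
n3 = ~(n1 & in3) = ~((~(in1 & in2)) & in3)
n4 = n3 ^ in0 = (~((~(in1 & in2)) & in3)) ^ in0
n5 = n4 | in1 = ((~((~(in1 & in2)) & in3)) ^ in0) | in1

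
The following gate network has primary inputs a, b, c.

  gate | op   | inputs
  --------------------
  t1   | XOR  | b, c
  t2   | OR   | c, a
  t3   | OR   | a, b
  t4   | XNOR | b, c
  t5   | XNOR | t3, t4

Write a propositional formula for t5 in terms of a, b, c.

(a OR b) XNOR (b XNOR c)

t3 = a OR b
t4 = b XNOR c
t5 = t3 XNOR t4 = (a OR b) XNOR (b XNOR c)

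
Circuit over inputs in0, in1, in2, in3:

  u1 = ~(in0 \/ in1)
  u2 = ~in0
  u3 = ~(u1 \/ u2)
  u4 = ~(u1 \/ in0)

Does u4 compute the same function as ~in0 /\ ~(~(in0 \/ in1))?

u1 = ~(in0 \/ in1)
u4 = ~(u1 \/ in0) = ~((~(in0 \/ in1)) \/ in0)
At in0=0, in1=0, in2=0, in3=0: circuit gives 0, formula gives 0.
At in0=0, in1=1, in2=0, in3=0: circuit gives 1, formula gives 1.
Agrees on all 16 inputs.

Yes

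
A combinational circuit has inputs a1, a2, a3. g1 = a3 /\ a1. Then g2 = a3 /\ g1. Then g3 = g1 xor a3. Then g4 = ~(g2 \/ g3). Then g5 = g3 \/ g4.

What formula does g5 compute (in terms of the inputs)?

g1 = a3 /\ a1
g2 = a3 /\ g1 = a3 /\ (a3 /\ a1)
g3 = g1 xor a3 = (a3 /\ a1) xor a3
g4 = ~(g2 \/ g3) = ~((a3 /\ (a3 /\ a1)) \/ ((a3 /\ a1) xor a3))
g5 = g3 \/ g4 = ((a3 /\ a1) xor a3) \/ (~((a3 /\ (a3 /\ a1)) \/ ((a3 /\ a1) xor a3)))

((a3 /\ a1) xor a3) \/ (~((a3 /\ (a3 /\ a1)) \/ ((a3 /\ a1) xor a3)))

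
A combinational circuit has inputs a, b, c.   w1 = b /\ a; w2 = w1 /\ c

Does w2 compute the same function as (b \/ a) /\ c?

w1 = b /\ a
w2 = w1 /\ c = (b /\ a) /\ c
At a=0, b=1, c=1: circuit gives 0, formula gives 1.

No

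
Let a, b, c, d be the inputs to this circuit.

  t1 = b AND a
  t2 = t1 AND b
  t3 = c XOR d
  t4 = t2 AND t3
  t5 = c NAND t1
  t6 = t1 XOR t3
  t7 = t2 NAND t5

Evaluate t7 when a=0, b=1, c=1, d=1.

1

t1 = 1 AND 0 = 0
t2 = 0 AND 1 = 0
t5 = 1 NAND 0 = 1
t7 = 0 NAND 1 = 1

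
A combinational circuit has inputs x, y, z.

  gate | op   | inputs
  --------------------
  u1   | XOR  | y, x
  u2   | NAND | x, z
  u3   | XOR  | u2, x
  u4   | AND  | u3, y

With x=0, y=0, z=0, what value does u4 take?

u2 = 0 NAND 0 = 1
u3 = 1 XOR 0 = 1
u4 = 1 AND 0 = 0

0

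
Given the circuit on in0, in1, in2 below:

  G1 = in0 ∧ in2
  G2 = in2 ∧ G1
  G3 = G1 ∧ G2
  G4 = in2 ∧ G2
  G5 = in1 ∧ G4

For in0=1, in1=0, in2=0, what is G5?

0

G1 = 1 ∧ 0 = 0
G2 = 0 ∧ 0 = 0
G4 = 0 ∧ 0 = 0
G5 = 0 ∧ 0 = 0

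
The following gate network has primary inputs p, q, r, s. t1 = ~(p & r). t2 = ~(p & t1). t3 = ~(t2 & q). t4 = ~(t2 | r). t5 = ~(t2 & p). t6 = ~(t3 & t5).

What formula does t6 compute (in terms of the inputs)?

t1 = ~(p & r)
t2 = ~(p & t1) = ~(p & (~(p & r)))
t3 = ~(t2 & q) = ~((~(p & (~(p & r)))) & q)
t5 = ~(t2 & p) = ~((~(p & (~(p & r)))) & p)
t6 = ~(t3 & t5) = ~((~((~(p & (~(p & r)))) & q)) & (~((~(p & (~(p & r)))) & p)))

~((~((~(p & (~(p & r)))) & q)) & (~((~(p & (~(p & r)))) & p)))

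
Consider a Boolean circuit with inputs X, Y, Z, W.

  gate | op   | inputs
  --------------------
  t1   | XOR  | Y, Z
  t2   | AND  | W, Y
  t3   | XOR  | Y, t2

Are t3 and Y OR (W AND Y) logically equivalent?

t2 = W AND Y
t3 = Y XOR t2 = Y XOR (W AND Y)
At X=0, Y=1, Z=0, W=1: circuit gives 0, formula gives 1.

No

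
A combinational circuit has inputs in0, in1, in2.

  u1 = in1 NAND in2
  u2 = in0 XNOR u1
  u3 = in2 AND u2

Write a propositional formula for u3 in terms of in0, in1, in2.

u1 = in1 NAND in2
u2 = in0 XNOR u1 = in0 XNOR (in1 NAND in2)
u3 = in2 AND u2 = in2 AND (in0 XNOR (in1 NAND in2))

in2 AND (in0 XNOR (in1 NAND in2))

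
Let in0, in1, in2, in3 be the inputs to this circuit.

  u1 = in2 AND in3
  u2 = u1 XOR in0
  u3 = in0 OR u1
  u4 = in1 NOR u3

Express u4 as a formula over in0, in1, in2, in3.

in1 NOR (in0 OR (in2 AND in3))

u1 = in2 AND in3
u3 = in0 OR u1 = in0 OR (in2 AND in3)
u4 = in1 NOR u3 = in1 NOR (in0 OR (in2 AND in3))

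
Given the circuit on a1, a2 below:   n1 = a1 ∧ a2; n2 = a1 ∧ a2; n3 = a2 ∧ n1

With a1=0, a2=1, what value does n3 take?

n1 = 0 ∧ 1 = 0
n3 = 1 ∧ 0 = 0

0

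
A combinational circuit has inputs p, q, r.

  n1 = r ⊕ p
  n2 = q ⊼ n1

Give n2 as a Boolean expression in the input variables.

n1 = r ⊕ p
n2 = q ⊼ n1 = q ⊼ (r ⊕ p)

q ⊼ (r ⊕ p)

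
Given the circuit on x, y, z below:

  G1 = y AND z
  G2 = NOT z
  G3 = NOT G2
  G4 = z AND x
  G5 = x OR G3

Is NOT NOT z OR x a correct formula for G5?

G2 = NOT z
G3 = NOT G2 = NOT NOT z
G5 = x OR G3 = x OR NOT NOT z
At x=0, y=0, z=0: circuit gives 0, formula gives 0.
At x=0, y=0, z=1: circuit gives 1, formula gives 1.
Agrees on all 8 inputs.

Yes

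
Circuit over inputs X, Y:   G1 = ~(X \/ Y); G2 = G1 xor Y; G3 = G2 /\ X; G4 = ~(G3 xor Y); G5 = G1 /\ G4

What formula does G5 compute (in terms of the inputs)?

(~(X \/ Y)) /\ (~((((~(X \/ Y)) xor Y) /\ X) xor Y))

G1 = ~(X \/ Y)
G2 = G1 xor Y = (~(X \/ Y)) xor Y
G3 = G2 /\ X = ((~(X \/ Y)) xor Y) /\ X
G4 = ~(G3 xor Y) = ~((((~(X \/ Y)) xor Y) /\ X) xor Y)
G5 = G1 /\ G4 = (~(X \/ Y)) /\ (~((((~(X \/ Y)) xor Y) /\ X) xor Y))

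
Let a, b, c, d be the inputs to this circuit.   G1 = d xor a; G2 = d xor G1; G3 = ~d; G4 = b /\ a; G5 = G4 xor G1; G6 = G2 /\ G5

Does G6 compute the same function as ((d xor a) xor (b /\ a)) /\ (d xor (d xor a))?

G1 = d xor a
G2 = d xor G1 = d xor (d xor a)
G4 = b /\ a
G5 = G4 xor G1 = (b /\ a) xor (d xor a)
G6 = G2 /\ G5 = (d xor (d xor a)) /\ ((b /\ a) xor (d xor a))
At a=0, b=0, c=0, d=0: circuit gives 0, formula gives 0.
At a=1, b=0, c=0, d=0: circuit gives 1, formula gives 1.
Agrees on all 16 inputs.

Yes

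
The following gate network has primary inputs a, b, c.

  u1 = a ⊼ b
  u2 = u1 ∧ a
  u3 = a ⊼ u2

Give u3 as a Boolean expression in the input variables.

a ⊼ ((a ⊼ b) ∧ a)

u1 = a ⊼ b
u2 = u1 ∧ a = (a ⊼ b) ∧ a
u3 = a ⊼ u2 = a ⊼ ((a ⊼ b) ∧ a)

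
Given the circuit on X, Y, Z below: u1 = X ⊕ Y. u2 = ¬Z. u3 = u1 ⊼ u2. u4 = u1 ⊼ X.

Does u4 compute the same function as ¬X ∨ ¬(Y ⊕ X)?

u1 = X ⊕ Y
u4 = u1 ⊼ X = (X ⊕ Y) ⊼ X
At X=1, Y=0, Z=0: circuit gives 0, formula gives 0.
At X=0, Y=0, Z=0: circuit gives 1, formula gives 1.
Agrees on all 8 inputs.

Yes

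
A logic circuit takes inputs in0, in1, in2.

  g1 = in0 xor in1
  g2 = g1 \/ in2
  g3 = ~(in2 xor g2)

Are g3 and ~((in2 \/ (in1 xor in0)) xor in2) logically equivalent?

Yes

g1 = in0 xor in1
g2 = g1 \/ in2 = (in0 xor in1) \/ in2
g3 = ~(in2 xor g2) = ~(in2 xor ((in0 xor in1) \/ in2))
At in0=0, in1=1, in2=0: circuit gives 0, formula gives 0.
At in0=0, in1=0, in2=0: circuit gives 1, formula gives 1.
Agrees on all 8 inputs.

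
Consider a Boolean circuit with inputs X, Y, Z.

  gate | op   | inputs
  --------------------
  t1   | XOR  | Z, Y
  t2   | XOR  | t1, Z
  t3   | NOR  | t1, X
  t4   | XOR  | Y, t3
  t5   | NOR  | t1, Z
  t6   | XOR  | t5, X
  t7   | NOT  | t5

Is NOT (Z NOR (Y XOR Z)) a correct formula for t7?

Yes

t1 = Z XOR Y
t5 = t1 NOR Z = (Z XOR Y) NOR Z
t7 = NOT t5 = NOT ((Z XOR Y) NOR Z)
At X=0, Y=0, Z=0: circuit gives 0, formula gives 0.
At X=0, Y=0, Z=1: circuit gives 1, formula gives 1.
Agrees on all 8 inputs.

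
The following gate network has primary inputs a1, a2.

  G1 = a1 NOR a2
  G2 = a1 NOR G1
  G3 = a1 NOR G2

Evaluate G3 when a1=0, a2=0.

1

G1 = 0 NOR 0 = 1
G2 = 0 NOR 1 = 0
G3 = 0 NOR 0 = 1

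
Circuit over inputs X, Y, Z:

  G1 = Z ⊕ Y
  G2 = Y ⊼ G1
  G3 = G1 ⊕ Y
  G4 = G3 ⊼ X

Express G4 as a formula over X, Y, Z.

((Z ⊕ Y) ⊕ Y) ⊼ X

G1 = Z ⊕ Y
G3 = G1 ⊕ Y = (Z ⊕ Y) ⊕ Y
G4 = G3 ⊼ X = ((Z ⊕ Y) ⊕ Y) ⊼ X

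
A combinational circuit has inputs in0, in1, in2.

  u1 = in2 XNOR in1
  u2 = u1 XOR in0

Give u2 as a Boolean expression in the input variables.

u1 = in2 XNOR in1
u2 = u1 XOR in0 = (in2 XNOR in1) XOR in0

(in2 XNOR in1) XOR in0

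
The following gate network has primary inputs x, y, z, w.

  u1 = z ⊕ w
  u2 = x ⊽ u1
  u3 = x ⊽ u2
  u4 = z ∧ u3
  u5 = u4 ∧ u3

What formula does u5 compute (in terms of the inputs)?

u1 = z ⊕ w
u2 = x ⊽ u1 = x ⊽ (z ⊕ w)
u3 = x ⊽ u2 = x ⊽ (x ⊽ (z ⊕ w))
u4 = z ∧ u3 = z ∧ (x ⊽ (x ⊽ (z ⊕ w)))
u5 = u4 ∧ u3 = (z ∧ (x ⊽ (x ⊽ (z ⊕ w)))) ∧ (x ⊽ (x ⊽ (z ⊕ w)))

(z ∧ (x ⊽ (x ⊽ (z ⊕ w)))) ∧ (x ⊽ (x ⊽ (z ⊕ w)))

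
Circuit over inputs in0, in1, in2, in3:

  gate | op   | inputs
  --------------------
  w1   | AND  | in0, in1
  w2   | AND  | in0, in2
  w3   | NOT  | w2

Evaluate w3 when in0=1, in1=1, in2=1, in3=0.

0

w2 = 1 AND 1 = 1
w3 = NOT 1 = 0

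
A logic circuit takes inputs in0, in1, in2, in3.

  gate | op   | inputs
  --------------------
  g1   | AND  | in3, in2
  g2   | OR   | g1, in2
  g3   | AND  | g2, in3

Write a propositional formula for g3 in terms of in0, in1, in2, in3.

((in3 AND in2) OR in2) AND in3

g1 = in3 AND in2
g2 = g1 OR in2 = (in3 AND in2) OR in2
g3 = g2 AND in3 = ((in3 AND in2) OR in2) AND in3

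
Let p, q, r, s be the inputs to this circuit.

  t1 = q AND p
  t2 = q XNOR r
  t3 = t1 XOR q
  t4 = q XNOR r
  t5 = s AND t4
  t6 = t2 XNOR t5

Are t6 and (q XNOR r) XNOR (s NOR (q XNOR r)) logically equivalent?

No

t2 = q XNOR r
t4 = q XNOR r
t5 = s AND t4 = s AND (q XNOR r)
t6 = t2 XNOR t5 = (q XNOR r) XNOR (s AND (q XNOR r))
At p=0, q=0, r=0, s=1: circuit gives 1, formula gives 0.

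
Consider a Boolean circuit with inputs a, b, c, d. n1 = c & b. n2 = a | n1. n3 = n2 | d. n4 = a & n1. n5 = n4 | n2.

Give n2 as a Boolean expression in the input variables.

a | (c & b)

n1 = c & b
n2 = a | n1 = a | (c & b)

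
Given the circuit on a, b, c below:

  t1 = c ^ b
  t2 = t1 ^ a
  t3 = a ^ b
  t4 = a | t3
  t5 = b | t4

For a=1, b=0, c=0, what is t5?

1

t3 = 1 ^ 0 = 1
t4 = 1 | 1 = 1
t5 = 0 | 1 = 1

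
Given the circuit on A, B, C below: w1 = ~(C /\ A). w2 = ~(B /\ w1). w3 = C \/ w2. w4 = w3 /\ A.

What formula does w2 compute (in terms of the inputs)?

~(B /\ (~(C /\ A)))

w1 = ~(C /\ A)
w2 = ~(B /\ w1) = ~(B /\ (~(C /\ A)))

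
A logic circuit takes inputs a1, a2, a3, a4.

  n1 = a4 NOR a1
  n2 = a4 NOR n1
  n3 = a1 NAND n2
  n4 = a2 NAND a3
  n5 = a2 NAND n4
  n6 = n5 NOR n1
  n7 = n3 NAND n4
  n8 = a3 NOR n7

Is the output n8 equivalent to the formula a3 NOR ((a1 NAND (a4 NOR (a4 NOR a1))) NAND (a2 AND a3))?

No

n1 = a4 NOR a1
n2 = a4 NOR n1 = a4 NOR (a4 NOR a1)
n3 = a1 NAND n2 = a1 NAND (a4 NOR (a4 NOR a1))
n4 = a2 NAND a3
n7 = n3 NAND n4 = (a1 NAND (a4 NOR (a4 NOR a1))) NAND (a2 NAND a3)
n8 = a3 NOR n7 = a3 NOR ((a1 NAND (a4 NOR (a4 NOR a1))) NAND (a2 NAND a3))
At a1=0, a2=0, a3=0, a4=0: circuit gives 1, formula gives 0.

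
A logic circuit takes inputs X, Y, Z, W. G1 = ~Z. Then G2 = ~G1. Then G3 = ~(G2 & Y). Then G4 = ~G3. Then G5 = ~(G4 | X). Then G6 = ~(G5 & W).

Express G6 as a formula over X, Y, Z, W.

~((~(~(~(~~Z & Y)) | X)) & W)

G1 = ~Z
G2 = ~G1 = ~~Z
G3 = ~(G2 & Y) = ~(~~Z & Y)
G4 = ~G3 = ~(~(~~Z & Y))
G5 = ~(G4 | X) = ~(~(~(~~Z & Y)) | X)
G6 = ~(G5 & W) = ~((~(~(~(~~Z & Y)) | X)) & W)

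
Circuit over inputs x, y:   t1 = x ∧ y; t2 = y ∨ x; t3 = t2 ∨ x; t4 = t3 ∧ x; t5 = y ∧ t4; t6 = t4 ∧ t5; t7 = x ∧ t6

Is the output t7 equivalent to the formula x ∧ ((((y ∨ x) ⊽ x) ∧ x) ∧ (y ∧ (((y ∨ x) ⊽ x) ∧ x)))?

t2 = y ∨ x
t3 = t2 ∨ x = (y ∨ x) ∨ x
t4 = t3 ∧ x = ((y ∨ x) ∨ x) ∧ x
t5 = y ∧ t4 = y ∧ (((y ∨ x) ∨ x) ∧ x)
t6 = t4 ∧ t5 = (((y ∨ x) ∨ x) ∧ x) ∧ (y ∧ (((y ∨ x) ∨ x) ∧ x))
t7 = x ∧ t6 = x ∧ ((((y ∨ x) ∨ x) ∧ x) ∧ (y ∧ (((y ∨ x) ∨ x) ∧ x)))
At x=1, y=1: circuit gives 1, formula gives 0.

No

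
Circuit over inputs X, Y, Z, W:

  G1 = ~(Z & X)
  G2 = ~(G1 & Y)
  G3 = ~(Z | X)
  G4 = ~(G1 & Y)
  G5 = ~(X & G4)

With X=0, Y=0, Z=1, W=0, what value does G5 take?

G1 = ~(1 & 0) = 1
G4 = ~(1 & 0) = 1
G5 = ~(0 & 1) = 1

1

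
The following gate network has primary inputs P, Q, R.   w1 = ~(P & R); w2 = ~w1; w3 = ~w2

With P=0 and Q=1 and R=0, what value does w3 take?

w1 = ~(0 & 0) = 1
w2 = ~1 = 0
w3 = ~0 = 1

1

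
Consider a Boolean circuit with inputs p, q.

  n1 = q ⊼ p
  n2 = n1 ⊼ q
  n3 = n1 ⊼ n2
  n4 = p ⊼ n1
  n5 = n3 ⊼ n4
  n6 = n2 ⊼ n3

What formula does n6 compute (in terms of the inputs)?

n1 = q ⊼ p
n2 = n1 ⊼ q = (q ⊼ p) ⊼ q
n3 = n1 ⊼ n2 = (q ⊼ p) ⊼ ((q ⊼ p) ⊼ q)
n6 = n2 ⊼ n3 = ((q ⊼ p) ⊼ q) ⊼ ((q ⊼ p) ⊼ ((q ⊼ p) ⊼ q))

((q ⊼ p) ⊼ q) ⊼ ((q ⊼ p) ⊼ ((q ⊼ p) ⊼ q))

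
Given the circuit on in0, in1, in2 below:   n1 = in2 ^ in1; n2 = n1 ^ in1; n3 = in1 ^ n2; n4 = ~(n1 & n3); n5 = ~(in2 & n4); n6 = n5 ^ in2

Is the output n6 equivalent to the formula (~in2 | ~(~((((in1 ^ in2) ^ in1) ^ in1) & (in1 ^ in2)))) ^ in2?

n1 = in2 ^ in1
n2 = n1 ^ in1 = (in2 ^ in1) ^ in1
n3 = in1 ^ n2 = in1 ^ ((in2 ^ in1) ^ in1)
n4 = ~(n1 & n3) = ~((in2 ^ in1) & (in1 ^ ((in2 ^ in1) ^ in1)))
n5 = ~(in2 & n4) = ~(in2 & (~((in2 ^ in1) & (in1 ^ ((in2 ^ in1) ^ in1)))))
n6 = n5 ^ in2 = (~(in2 & (~((in2 ^ in1) & (in1 ^ ((in2 ^ in1) ^ in1)))))) ^ in2
At in0=0, in1=0, in2=1: circuit gives 0, formula gives 0.
At in0=0, in1=0, in2=0: circuit gives 1, formula gives 1.
Agrees on all 8 inputs.

Yes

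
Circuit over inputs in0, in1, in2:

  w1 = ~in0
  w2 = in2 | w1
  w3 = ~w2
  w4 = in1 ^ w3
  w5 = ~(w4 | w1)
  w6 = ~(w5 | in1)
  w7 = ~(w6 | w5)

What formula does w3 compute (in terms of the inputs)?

w1 = ~in0
w2 = in2 | w1 = in2 | ~in0
w3 = ~w2 = ~(in2 | ~in0)

~(in2 | ~in0)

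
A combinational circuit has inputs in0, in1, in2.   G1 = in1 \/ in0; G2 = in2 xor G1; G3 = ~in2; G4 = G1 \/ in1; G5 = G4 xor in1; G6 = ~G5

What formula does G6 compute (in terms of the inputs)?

G1 = in1 \/ in0
G4 = G1 \/ in1 = (in1 \/ in0) \/ in1
G5 = G4 xor in1 = ((in1 \/ in0) \/ in1) xor in1
G6 = ~G5 = ~(((in1 \/ in0) \/ in1) xor in1)

~(((in1 \/ in0) \/ in1) xor in1)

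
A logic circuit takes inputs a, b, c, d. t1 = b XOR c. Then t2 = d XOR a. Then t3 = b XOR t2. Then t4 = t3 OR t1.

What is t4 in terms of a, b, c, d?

t1 = b XOR c
t2 = d XOR a
t3 = b XOR t2 = b XOR (d XOR a)
t4 = t3 OR t1 = (b XOR (d XOR a)) OR (b XOR c)

(b XOR (d XOR a)) OR (b XOR c)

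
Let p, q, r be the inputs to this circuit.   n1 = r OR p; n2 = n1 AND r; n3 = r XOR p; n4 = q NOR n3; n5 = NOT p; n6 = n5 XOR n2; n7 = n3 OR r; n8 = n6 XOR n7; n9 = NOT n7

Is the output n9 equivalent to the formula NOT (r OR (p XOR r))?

n3 = r XOR p
n7 = n3 OR r = (r XOR p) OR r
n9 = NOT n7 = NOT ((r XOR p) OR r)
At p=0, q=0, r=1: circuit gives 0, formula gives 0.
At p=0, q=0, r=0: circuit gives 1, formula gives 1.
Agrees on all 8 inputs.

Yes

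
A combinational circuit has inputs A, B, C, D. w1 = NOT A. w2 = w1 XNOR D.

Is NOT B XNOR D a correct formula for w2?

No

w1 = NOT A
w2 = w1 XNOR D = NOT A XNOR D
At A=0, B=1, C=0, D=0: circuit gives 0, formula gives 1.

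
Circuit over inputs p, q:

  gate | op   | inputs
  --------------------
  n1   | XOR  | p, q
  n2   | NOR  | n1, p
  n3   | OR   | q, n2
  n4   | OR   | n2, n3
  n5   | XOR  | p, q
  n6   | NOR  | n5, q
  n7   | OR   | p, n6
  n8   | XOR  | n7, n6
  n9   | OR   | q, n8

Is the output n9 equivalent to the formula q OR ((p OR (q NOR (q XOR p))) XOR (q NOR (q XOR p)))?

n5 = p XOR q
n6 = n5 NOR q = (p XOR q) NOR q
n7 = p OR n6 = p OR ((p XOR q) NOR q)
n8 = n7 XOR n6 = (p OR ((p XOR q) NOR q)) XOR ((p XOR q) NOR q)
n9 = q OR n8 = q OR ((p OR ((p XOR q) NOR q)) XOR ((p XOR q) NOR q))
At p=0, q=0: circuit gives 0, formula gives 0.
At p=0, q=1: circuit gives 1, formula gives 1.
Agrees on all 4 inputs.

Yes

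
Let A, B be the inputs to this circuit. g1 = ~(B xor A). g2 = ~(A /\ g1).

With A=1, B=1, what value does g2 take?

g1 = ~(1 xor 1) = 1
g2 = ~(1 /\ 1) = 0

0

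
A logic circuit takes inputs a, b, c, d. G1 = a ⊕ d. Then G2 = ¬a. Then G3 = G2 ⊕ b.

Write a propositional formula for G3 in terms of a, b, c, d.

G2 = ¬a
G3 = G2 ⊕ b = ¬a ⊕ b

¬a ⊕ b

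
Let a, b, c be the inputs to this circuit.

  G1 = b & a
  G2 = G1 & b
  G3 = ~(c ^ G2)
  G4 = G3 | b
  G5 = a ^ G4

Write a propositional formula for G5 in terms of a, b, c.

G1 = b & a
G2 = G1 & b = (b & a) & b
G3 = ~(c ^ G2) = ~(c ^ ((b & a) & b))
G4 = G3 | b = (~(c ^ ((b & a) & b))) | b
G5 = a ^ G4 = a ^ ((~(c ^ ((b & a) & b))) | b)

a ^ ((~(c ^ ((b & a) & b))) | b)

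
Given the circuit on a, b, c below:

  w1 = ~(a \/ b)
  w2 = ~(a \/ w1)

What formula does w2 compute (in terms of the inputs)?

w1 = ~(a \/ b)
w2 = ~(a \/ w1) = ~(a \/ (~(a \/ b)))

~(a \/ (~(a \/ b)))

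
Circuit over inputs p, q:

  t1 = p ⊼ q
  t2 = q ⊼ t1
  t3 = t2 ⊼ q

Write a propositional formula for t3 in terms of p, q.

(q ⊼ (p ⊼ q)) ⊼ q

t1 = p ⊼ q
t2 = q ⊼ t1 = q ⊼ (p ⊼ q)
t3 = t2 ⊼ q = (q ⊼ (p ⊼ q)) ⊼ q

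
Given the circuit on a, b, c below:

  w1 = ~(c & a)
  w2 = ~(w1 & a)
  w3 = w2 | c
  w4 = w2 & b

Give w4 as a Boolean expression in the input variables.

w1 = ~(c & a)
w2 = ~(w1 & a) = ~((~(c & a)) & a)
w4 = w2 & b = (~((~(c & a)) & a)) & b

(~((~(c & a)) & a)) & b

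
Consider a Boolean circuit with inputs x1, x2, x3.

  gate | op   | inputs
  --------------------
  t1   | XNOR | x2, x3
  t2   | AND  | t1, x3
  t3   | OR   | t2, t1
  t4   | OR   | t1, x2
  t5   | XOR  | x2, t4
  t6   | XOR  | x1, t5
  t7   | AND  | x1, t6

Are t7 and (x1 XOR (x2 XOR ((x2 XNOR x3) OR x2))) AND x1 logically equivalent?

t1 = x2 XNOR x3
t4 = t1 OR x2 = (x2 XNOR x3) OR x2
t5 = x2 XOR t4 = x2 XOR ((x2 XNOR x3) OR x2)
t6 = x1 XOR t5 = x1 XOR (x2 XOR ((x2 XNOR x3) OR x2))
t7 = x1 AND t6 = x1 AND (x1 XOR (x2 XOR ((x2 XNOR x3) OR x2)))
At x1=0, x2=0, x3=0: circuit gives 0, formula gives 0.
At x1=1, x2=0, x3=1: circuit gives 1, formula gives 1.
Agrees on all 8 inputs.

Yes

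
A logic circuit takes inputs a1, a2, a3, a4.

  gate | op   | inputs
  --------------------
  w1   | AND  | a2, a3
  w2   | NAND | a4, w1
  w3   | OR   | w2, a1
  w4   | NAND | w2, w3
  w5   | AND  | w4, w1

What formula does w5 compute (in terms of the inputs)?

((a4 NAND (a2 AND a3)) NAND ((a4 NAND (a2 AND a3)) OR a1)) AND (a2 AND a3)

w1 = a2 AND a3
w2 = a4 NAND w1 = a4 NAND (a2 AND a3)
w3 = w2 OR a1 = (a4 NAND (a2 AND a3)) OR a1
w4 = w2 NAND w3 = (a4 NAND (a2 AND a3)) NAND ((a4 NAND (a2 AND a3)) OR a1)
w5 = w4 AND w1 = ((a4 NAND (a2 AND a3)) NAND ((a4 NAND (a2 AND a3)) OR a1)) AND (a2 AND a3)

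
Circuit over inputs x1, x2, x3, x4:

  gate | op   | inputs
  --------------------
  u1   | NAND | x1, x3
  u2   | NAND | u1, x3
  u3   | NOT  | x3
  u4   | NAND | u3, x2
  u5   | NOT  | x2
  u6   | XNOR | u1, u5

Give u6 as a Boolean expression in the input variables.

(x1 NAND x3) XNOR NOT x2

u1 = x1 NAND x3
u5 = NOT x2
u6 = u1 XNOR u5 = (x1 NAND x3) XNOR NOT x2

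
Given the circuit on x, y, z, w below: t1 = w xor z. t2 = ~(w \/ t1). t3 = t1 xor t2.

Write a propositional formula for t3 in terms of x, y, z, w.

t1 = w xor z
t2 = ~(w \/ t1) = ~(w \/ (w xor z))
t3 = t1 xor t2 = (w xor z) xor (~(w \/ (w xor z)))

(w xor z) xor (~(w \/ (w xor z)))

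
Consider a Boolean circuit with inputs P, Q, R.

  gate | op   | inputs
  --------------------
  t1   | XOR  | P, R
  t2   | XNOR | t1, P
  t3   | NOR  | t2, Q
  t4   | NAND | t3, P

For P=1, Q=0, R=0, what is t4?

t1 = 1 XOR 0 = 1
t2 = 1 XNOR 1 = 1
t3 = 1 NOR 0 = 0
t4 = 0 NAND 1 = 1

1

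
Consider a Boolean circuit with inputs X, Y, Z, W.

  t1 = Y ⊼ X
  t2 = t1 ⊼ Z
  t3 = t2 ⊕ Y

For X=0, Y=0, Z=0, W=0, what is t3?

1

t1 = 0 ⊼ 0 = 1
t2 = 1 ⊼ 0 = 1
t3 = 1 ⊕ 0 = 1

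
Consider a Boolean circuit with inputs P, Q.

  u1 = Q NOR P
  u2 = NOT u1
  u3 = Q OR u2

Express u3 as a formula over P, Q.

u1 = Q NOR P
u2 = NOT u1 = NOT (Q NOR P)
u3 = Q OR u2 = Q OR NOT (Q NOR P)

Q OR NOT (Q NOR P)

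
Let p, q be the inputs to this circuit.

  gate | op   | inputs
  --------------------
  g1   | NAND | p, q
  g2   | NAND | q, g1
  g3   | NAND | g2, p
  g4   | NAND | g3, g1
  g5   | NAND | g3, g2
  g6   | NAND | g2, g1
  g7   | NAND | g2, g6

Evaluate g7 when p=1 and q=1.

g1 = 1 NAND 1 = 0
g2 = 1 NAND 0 = 1
g6 = 1 NAND 0 = 1
g7 = 1 NAND 1 = 0

0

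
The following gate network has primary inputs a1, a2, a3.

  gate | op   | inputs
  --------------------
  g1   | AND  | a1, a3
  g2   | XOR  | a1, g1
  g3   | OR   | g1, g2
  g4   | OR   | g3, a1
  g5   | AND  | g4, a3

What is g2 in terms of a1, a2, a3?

g1 = a1 AND a3
g2 = a1 XOR g1 = a1 XOR (a1 AND a3)

a1 XOR (a1 AND a3)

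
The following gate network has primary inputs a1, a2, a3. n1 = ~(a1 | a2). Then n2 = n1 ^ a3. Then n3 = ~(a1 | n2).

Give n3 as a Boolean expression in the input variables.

~(a1 | ((~(a1 | a2)) ^ a3))

n1 = ~(a1 | a2)
n2 = n1 ^ a3 = (~(a1 | a2)) ^ a3
n3 = ~(a1 | n2) = ~(a1 | ((~(a1 | a2)) ^ a3))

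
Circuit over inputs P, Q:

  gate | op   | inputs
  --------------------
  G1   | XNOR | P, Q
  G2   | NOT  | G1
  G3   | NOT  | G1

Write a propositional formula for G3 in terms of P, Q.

G1 = P XNOR Q
G3 = NOT G1 = NOT (P XNOR Q)

NOT (P XNOR Q)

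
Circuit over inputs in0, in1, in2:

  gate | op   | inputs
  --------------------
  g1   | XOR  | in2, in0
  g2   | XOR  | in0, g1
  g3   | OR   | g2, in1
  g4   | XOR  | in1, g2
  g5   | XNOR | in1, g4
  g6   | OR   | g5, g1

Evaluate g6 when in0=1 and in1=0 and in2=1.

0

g1 = 1 XOR 1 = 0
g2 = 1 XOR 0 = 1
g4 = 0 XOR 1 = 1
g5 = 0 XNOR 1 = 0
g6 = 0 OR 0 = 0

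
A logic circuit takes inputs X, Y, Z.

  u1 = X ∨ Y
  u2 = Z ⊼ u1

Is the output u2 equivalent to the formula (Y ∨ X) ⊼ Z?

Yes

u1 = X ∨ Y
u2 = Z ⊼ u1 = Z ⊼ (X ∨ Y)
At X=0, Y=1, Z=1: circuit gives 0, formula gives 0.
At X=0, Y=0, Z=0: circuit gives 1, formula gives 1.
Agrees on all 8 inputs.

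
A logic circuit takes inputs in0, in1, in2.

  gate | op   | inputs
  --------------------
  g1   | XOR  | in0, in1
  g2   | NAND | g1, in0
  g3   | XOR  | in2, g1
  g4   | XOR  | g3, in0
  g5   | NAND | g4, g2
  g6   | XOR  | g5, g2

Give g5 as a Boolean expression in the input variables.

((in2 XOR (in0 XOR in1)) XOR in0) NAND ((in0 XOR in1) NAND in0)

g1 = in0 XOR in1
g2 = g1 NAND in0 = (in0 XOR in1) NAND in0
g3 = in2 XOR g1 = in2 XOR (in0 XOR in1)
g4 = g3 XOR in0 = (in2 XOR (in0 XOR in1)) XOR in0
g5 = g4 NAND g2 = ((in2 XOR (in0 XOR in1)) XOR in0) NAND ((in0 XOR in1) NAND in0)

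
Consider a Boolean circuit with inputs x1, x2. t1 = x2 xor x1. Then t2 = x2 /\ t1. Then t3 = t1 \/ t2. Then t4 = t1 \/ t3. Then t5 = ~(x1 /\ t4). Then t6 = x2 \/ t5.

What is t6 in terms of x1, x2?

t1 = x2 xor x1
t2 = x2 /\ t1 = x2 /\ (x2 xor x1)
t3 = t1 \/ t2 = (x2 xor x1) \/ (x2 /\ (x2 xor x1))
t4 = t1 \/ t3 = (x2 xor x1) \/ ((x2 xor x1) \/ (x2 /\ (x2 xor x1)))
t5 = ~(x1 /\ t4) = ~(x1 /\ ((x2 xor x1) \/ ((x2 xor x1) \/ (x2 /\ (x2 xor x1)))))
t6 = x2 \/ t5 = x2 \/ (~(x1 /\ ((x2 xor x1) \/ ((x2 xor x1) \/ (x2 /\ (x2 xor x1))))))

x2 \/ (~(x1 /\ ((x2 xor x1) \/ ((x2 xor x1) \/ (x2 /\ (x2 xor x1))))))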